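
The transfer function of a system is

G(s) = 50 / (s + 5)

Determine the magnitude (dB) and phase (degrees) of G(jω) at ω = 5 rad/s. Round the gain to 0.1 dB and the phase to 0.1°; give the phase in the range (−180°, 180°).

At s = jω = j5:
pole (s+5): 5 + j5 → |·| = √(5²+5²) = √50 ≈ 7.0711, ∠ = arctan(5/5) ≈ 45.00°
|G| = 50 / 7.0711 ≈ 7.071
Gain = 20 log₁₀(7.071) ≈ 16.99 dB
∠G = 0.00° − 45.00° = -45.00°

17.0 dB, -45.0°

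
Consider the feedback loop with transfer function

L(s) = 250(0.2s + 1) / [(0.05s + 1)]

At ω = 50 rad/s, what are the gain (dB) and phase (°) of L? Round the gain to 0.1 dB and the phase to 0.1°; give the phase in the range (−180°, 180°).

59.4 dB, 16.1°

At ω = 50 rad/s:
zero (1 + j50·0.2) = 1 + j10 → |·| ≈ 10.05, ∠ ≈ 84.29°
pole (1 + j50·0.05) = 1 + j2.5 → |·| ≈ 2.6926, ∠ ≈ 68.20°
|L| = 250 · 10.05 / (2.6926) ≈ 933.11
Gain = 20 log₁₀(933.11) ≈ 59.40 dB
∠L = (84.29°) − (68.20°) = 16.09°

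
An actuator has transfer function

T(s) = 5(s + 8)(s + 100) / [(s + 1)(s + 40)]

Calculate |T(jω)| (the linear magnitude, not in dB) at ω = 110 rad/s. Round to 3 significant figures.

6.37

At s = jω = j110:
zero (s+8): 8 + j110 → |·| = √(8²+110²) = √12164 ≈ 110.29, ∠ = arctan(110/8) ≈ 85.84°
zero (s+100): 100 + j110 → |·| = √(100²+110²) = √22100 ≈ 148.66, ∠ = arctan(110/100) ≈ 47.73°
pole (s+1): 1 + j110 → |·| = √(1²+110²) = √12101 ≈ 110, ∠ = arctan(110/1) ≈ 89.48°
pole (s+40): 40 + j110 → |·| = √(40²+110²) = √13700 ≈ 117.05, ∠ = arctan(110/40) ≈ 70.02°
|T| = 5 · 16396 / 12876 ≈ 6.3669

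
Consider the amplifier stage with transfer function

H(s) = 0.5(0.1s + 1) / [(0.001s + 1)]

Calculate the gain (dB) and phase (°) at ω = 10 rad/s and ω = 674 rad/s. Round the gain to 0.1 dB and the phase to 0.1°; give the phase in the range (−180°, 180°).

At ω = 10 rad/s:
zero (1 + j10·0.1) = 1 + j1 → |·| ≈ 1.4142, ∠ ≈ 45.00°
pole (1 + j10·0.001) = 1 + j0.01 → |·| ≈ 1, ∠ ≈ 0.57°
|H| = 0.5 · 1.4142 / (1) ≈ 0.7071
Gain = 20 log₁₀(0.7071) ≈ -3.01 dB
∠H = (45.00°) − (0.57°) = 44.43°

At ω = 674 rad/s:
zero (1 + j674·0.1) = 1 + j67.4 → |·| ≈ 67.407, ∠ ≈ 89.15°
pole (1 + j674·0.001) = 1 + j0.674 → |·| ≈ 1.2059, ∠ ≈ 33.98°
|H| = 0.5 · 67.407 / (1.2059) ≈ 27.949
Gain = 20 log₁₀(27.949) ≈ 28.93 dB
∠H = (89.15°) − (33.98°) = 55.17°

ω = 10: -3.0 dB, 44.4°; ω = 674: 28.9 dB, 55.2°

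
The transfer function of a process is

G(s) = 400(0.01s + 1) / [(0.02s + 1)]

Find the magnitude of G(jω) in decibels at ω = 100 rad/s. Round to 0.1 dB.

48.1 dB

At ω = 100 rad/s:
zero (1 + j100·0.01) = 1 + j1 → |·| ≈ 1.4142, ∠ ≈ 45.00°
pole (1 + j100·0.02) = 1 + j2 → |·| ≈ 2.2361, ∠ ≈ 63.43°
|G| = 400 · 1.4142 / (2.2361) ≈ 252.98
Gain = 20 log₁₀(252.98) ≈ 48.06 dB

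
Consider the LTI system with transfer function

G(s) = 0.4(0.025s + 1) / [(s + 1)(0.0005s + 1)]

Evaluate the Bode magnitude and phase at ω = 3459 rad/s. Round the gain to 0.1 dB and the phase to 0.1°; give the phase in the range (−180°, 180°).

At ω = 3459 rad/s:
zero (1 + j3459·0.025) = 1 + j86.475 → |·| ≈ 86.481, ∠ ≈ 89.34°
pole (1 + j3459·1) = 1 + j3459 → |·| ≈ 3459, ∠ ≈ 89.98°
pole (1 + j3459·0.0005) = 1 + j1.7295 → |·| ≈ 1.9978, ∠ ≈ 59.96°
|G| = 0.4 · 86.481 / (3459 · 1.9978) ≈ 0.0050059
Gain = 20 log₁₀(0.0050059) ≈ -46.01 dB
∠G = (89.34°) − (89.98° + 59.96°) = -60.60°

-46.0 dB, -60.6°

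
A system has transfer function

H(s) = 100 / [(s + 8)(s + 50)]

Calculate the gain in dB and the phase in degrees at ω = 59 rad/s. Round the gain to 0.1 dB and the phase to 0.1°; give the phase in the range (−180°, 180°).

-33.3 dB, -132.0°

At s = jω = j59:
pole (s+8): 8 + j59 → |·| = √(8²+59²) = √3545 ≈ 59.54, ∠ = arctan(59/8) ≈ 82.28°
pole (s+50): 50 + j59 → |·| = √(50²+59²) = √5981 ≈ 77.337, ∠ = arctan(59/50) ≈ 49.72°
|H| = 100 / 4604.6 ≈ 0.021717
Gain = 20 log₁₀(0.021717) ≈ -33.26 dB
∠H = 0.00° − 132.00° = -132.00°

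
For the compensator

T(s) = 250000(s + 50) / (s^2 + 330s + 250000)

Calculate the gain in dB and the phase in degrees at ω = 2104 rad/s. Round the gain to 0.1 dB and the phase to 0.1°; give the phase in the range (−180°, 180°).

At s = jω = j2104:
zero (s+50): 50 + j2104 → |·| = √(50²+2104²) = √4429316 ≈ 2104.6, ∠ = arctan(2104/50) ≈ 88.64°
quadratic: (j2104)² + 330·j2104 + 250000 = -4176816 + j694320 → |·| ≈ 4.2341e+06, ∠ ≈ 170.56°
|T| = 250000 · 2104.6 / 4.2341e+06 ≈ 124.26
Gain = 20 log₁₀(124.26) ≈ 41.89 dB
∠T = 88.64° − 170.56° = -81.92°

41.9 dB, -81.9°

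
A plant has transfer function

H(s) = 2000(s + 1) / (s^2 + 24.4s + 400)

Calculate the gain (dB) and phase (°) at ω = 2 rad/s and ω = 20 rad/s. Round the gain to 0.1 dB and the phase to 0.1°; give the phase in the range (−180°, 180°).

At s = jω = j2:
zero (s+1): 1 + j2 → |·| = √(1²+2²) = √5 ≈ 2.2361, ∠ = arctan(2/1) ≈ 63.43°
quadratic: (j2)² + 24.4·j2 + 400 = 396 + j48.8 → |·| ≈ 399, ∠ ≈ 7.03°
|H| = 2000 · 2.2361 / 399 ≈ 11.209
Gain = 20 log₁₀(11.209) ≈ 20.99 dB
∠H = 63.43° − 7.03° = 56.40°

At s = jω = j20:
zero (s+1): 1 + j20 → |·| = √(1²+20²) = √401 ≈ 20.025, ∠ = arctan(20/1) ≈ 87.14°
quadratic: (j20)² + 24.4·j20 + 400 = 0 + j488 → |·| ≈ 488, ∠ ≈ 90.00°
|H| = 2000 · 20.025 / 488 ≈ 82.07
Gain = 20 log₁₀(82.07) ≈ 38.28 dB
∠H = 87.14° − 90.00° = -2.86°

ω = 2: 21.0 dB, 56.4°; ω = 20: 38.3 dB, -2.9°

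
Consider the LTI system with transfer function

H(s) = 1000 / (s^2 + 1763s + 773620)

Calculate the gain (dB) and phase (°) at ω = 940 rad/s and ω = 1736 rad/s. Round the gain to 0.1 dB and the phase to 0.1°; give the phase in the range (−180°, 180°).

Substitute s = j940:
Numerator: 1000 = 1000 + j0
Denominator: (j940)^2 + 1763(j940) + 773620 = -109980 + j1657220
|N| = √(1000² + 0²) ≈ 1000, ∠N ≈ 0.00°
|D| = √(109980² + 1657220²) ≈ 1.6609e+06, ∠D ≈ 93.80°
|H| = 1000 / 1.6609e+06 ≈ 0.00060208
Gain = 20 log₁₀(0.00060208) ≈ -64.41 dB
∠H = 0.00° − 93.80° = -93.80°

Substitute s = j1736:
Numerator: 1000 = 1000 + j0
Denominator: (j1736)^2 + 1763(j1736) + 773620 = -2240076 + j3060568
|N| = √(1000² + 0²) ≈ 1000, ∠N ≈ 0.00°
|D| = √(2240076² + 3060568²) ≈ 3.7928e+06, ∠D ≈ 126.20°
|H| = 1000 / 3.7928e+06 ≈ 0.00026366
Gain = 20 log₁₀(0.00026366) ≈ -71.58 dB
∠H = 0.00° − 126.20° = -126.20°

ω = 940: -64.4 dB, -93.8°; ω = 1736: -71.6 dB, -126.2°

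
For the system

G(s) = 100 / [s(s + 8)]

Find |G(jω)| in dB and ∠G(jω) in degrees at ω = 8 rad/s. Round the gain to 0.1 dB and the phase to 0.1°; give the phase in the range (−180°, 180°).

0.9 dB, -135.0°

At s = jω = j8:
pole (s+8): 8 + j8 → |·| = √(8²+8²) = √128 ≈ 11.314, ∠ = arctan(8/8) ≈ 45.00°
pole at origin: |s| = 8, ∠ = 90.00° (in denominator)
|G| = 100 / 90.512 ≈ 1.1048
Gain = 20 log₁₀(1.1048) ≈ 0.87 dB
∠G = 0.00° − 135.00° = -135.00°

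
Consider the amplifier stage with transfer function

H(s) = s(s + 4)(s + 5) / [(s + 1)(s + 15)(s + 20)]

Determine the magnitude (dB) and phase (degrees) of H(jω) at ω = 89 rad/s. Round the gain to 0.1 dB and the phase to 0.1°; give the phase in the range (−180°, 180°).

-0.3 dB, 17.1°

At s = jω = j89:
zero (s+4): 4 + j89 → |·| = √(4²+89²) = √7937 ≈ 89.09, ∠ = arctan(89/4) ≈ 87.43°
zero (s+5): 5 + j89 → |·| = √(5²+89²) = √7946 ≈ 89.14, ∠ = arctan(89/5) ≈ 86.78°
zero at origin: s = j89 → |·| = 89, ∠ = 90.00°
pole (s+1): 1 + j89 → |·| = √(1²+89²) = √7922 ≈ 89.006, ∠ = arctan(89/1) ≈ 89.36°
pole (s+15): 15 + j89 → |·| = √(15²+89²) = √8146 ≈ 90.255, ∠ = arctan(89/15) ≈ 80.43°
pole (s+20): 20 + j89 → |·| = √(20²+89²) = √8321 ≈ 91.22, ∠ = arctan(89/20) ≈ 77.33°
|H| = 1 · 7.0679e+05 / 7.3279e+05 ≈ 0.96452
Gain = 20 log₁₀(0.96452) ≈ -0.31 dB
∠H = 264.21° − 247.12° = 17.09°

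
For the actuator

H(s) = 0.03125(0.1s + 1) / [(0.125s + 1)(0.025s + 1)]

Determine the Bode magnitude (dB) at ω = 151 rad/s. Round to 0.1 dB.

At ω = 151 rad/s:
zero (1 + j151·0.1) = 1 + j15.1 → |·| ≈ 15.133, ∠ ≈ 86.21°
pole (1 + j151·0.125) = 1 + j18.875 → |·| ≈ 18.901, ∠ ≈ 86.97°
pole (1 + j151·0.025) = 1 + j3.775 → |·| ≈ 3.9052, ∠ ≈ 75.16°
|H| = 0.03125 · 15.133 / (18.901 · 3.9052) ≈ 0.0064069
Gain = 20 log₁₀(0.0064069) ≈ -43.87 dB

-43.9 dB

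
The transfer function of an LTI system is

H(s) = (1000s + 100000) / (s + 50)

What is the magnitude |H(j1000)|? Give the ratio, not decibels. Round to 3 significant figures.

Substitute s = j1000:
Numerator: 1000(j1000) + 100000 = 100000 + j1000000
Denominator: (j1000) + 50 = 50 + j1000
|N| = √(100000² + 1000000²) ≈ 1.005e+06, ∠N ≈ 84.29°
|D| = √(50² + 1000²) ≈ 1001.2, ∠D ≈ 87.14°
|H| = 1.005e+06 / 1001.2 ≈ 1003.8

1.00e+03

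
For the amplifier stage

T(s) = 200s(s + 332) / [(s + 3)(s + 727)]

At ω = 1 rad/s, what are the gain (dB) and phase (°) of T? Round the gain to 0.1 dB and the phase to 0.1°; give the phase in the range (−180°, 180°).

At s = jω = j1:
zero (s+332): 332 + j1 → |·| = √(332²+1²) = √110225 ≈ 332, ∠ = arctan(1/332) ≈ 0.17°
zero at origin: s = j1 → |·| = 1, ∠ = 90.00°
pole (s+3): 3 + j1 → |·| = √(3²+1²) = √10 ≈ 3.1623, ∠ = arctan(1/3) ≈ 18.43°
pole (s+727): 727 + j1 → |·| = √(727²+1²) = √528530 ≈ 727, ∠ = arctan(1/727) ≈ 0.08°
|T| = 200 · 332 / 2299 ≈ 28.882
Gain = 20 log₁₀(28.882) ≈ 29.21 dB
∠T = 90.17° − 18.51° = 71.66°

29.2 dB, 71.7°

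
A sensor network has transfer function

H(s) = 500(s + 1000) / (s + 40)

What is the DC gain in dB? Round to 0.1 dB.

81.9 dB

H(0) = 500·1000 / (40) = 12500
20 log₁₀(12500) ≈ 81.94 dB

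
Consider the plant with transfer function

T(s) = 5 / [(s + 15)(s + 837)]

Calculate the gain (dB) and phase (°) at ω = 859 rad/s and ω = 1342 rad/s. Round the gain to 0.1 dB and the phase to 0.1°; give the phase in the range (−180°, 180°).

ω = 859: -106.3 dB, -134.7°; ω = 1342: -112.6 dB, -147.4°

At s = jω = j859:
pole (s+15): 15 + j859 → |·| = √(15²+859²) = √738106 ≈ 859.13, ∠ = arctan(859/15) ≈ 89.00°
pole (s+837): 837 + j859 → |·| = √(837²+859²) = √1438450 ≈ 1199.4, ∠ = arctan(859/837) ≈ 45.74°
|T| = 5 / 1.0304e+06 ≈ 4.8525e-06
Gain = 20 log₁₀(4.8525e-06) ≈ -106.28 dB
∠T = 0.00° − 134.74° = -134.74°

At s = jω = j1342:
pole (s+15): 15 + j1342 → |·| = √(15²+1342²) = √1801189 ≈ 1342.1, ∠ = arctan(1342/15) ≈ 89.36°
pole (s+837): 837 + j1342 → |·| = √(837²+1342²) = √2501533 ≈ 1581.6, ∠ = arctan(1342/837) ≈ 58.05°
|T| = 5 / 2.1227e+06 ≈ 2.3555e-06
Gain = 20 log₁₀(2.3555e-06) ≈ -112.56 dB
∠T = 0.00° − 147.41° = -147.41°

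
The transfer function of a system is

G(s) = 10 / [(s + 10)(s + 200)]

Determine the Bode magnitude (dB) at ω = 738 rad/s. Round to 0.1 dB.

-95.0 dB

At s = jω = j738:
pole (s+10): 10 + j738 → |·| = √(10²+738²) = √544744 ≈ 738.07, ∠ = arctan(738/10) ≈ 89.22°
pole (s+200): 200 + j738 → |·| = √(200²+738²) = √584644 ≈ 764.62, ∠ = arctan(738/200) ≈ 74.84°
|G| = 10 / 5.6434e+05 ≈ 1.772e-05
Gain = 20 log₁₀(1.772e-05) ≈ -95.03 dB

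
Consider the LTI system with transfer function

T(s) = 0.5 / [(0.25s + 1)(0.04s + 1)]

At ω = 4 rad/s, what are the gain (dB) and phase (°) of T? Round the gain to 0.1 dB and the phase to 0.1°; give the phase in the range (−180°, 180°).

At ω = 4 rad/s:
pole (1 + j4·0.25) = 1 + j1 → |·| ≈ 1.4142, ∠ ≈ 45.00°
pole (1 + j4·0.04) = 1 + j0.16 → |·| ≈ 1.0127, ∠ ≈ 9.09°
|T| = 0.5 · 1 / (1.4142 · 1.0127) ≈ 0.34912
Gain = 20 log₁₀(0.34912) ≈ -9.14 dB
∠T = (0°) − (45.00° + 9.09°) = -54.09°

-9.1 dB, -54.1°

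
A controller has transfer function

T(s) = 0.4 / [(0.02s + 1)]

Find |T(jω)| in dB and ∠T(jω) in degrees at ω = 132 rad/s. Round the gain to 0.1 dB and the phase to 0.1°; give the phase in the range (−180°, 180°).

-17.0 dB, -69.3°

At ω = 132 rad/s:
pole (1 + j132·0.02) = 1 + j2.64 → |·| ≈ 2.823, ∠ ≈ 69.25°
|T| = 0.4 · 1 / (2.823) ≈ 0.14169
Gain = 20 log₁₀(0.14169) ≈ -16.97 dB
∠T = (0°) − (69.25°) = -69.25°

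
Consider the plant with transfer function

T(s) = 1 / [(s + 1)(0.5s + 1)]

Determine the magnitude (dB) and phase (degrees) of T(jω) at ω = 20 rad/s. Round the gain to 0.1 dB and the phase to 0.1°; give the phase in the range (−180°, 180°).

At ω = 20 rad/s:
pole (1 + j20·1) = 1 + j20 → |·| ≈ 20.025, ∠ ≈ 87.14°
pole (1 + j20·0.5) = 1 + j10 → |·| ≈ 10.05, ∠ ≈ 84.29°
|T| = 1 · 1 / (20.025 · 10.05) ≈ 0.0049689
Gain = 20 log₁₀(0.0049689) ≈ -46.07 dB
∠T = (0°) − (87.14° + 84.29°) = -171.43°

-46.1 dB, -171.4°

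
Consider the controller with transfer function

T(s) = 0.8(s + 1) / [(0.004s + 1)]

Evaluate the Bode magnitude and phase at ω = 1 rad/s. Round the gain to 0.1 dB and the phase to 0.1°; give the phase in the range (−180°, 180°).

At ω = 1 rad/s:
zero (1 + j1·1) = 1 + j1 → |·| ≈ 1.4142, ∠ ≈ 45.00°
pole (1 + j1·0.004) = 1 + j0.004 → |·| ≈ 1, ∠ ≈ 0.23°
|T| = 0.8 · 1.4142 / (1) ≈ 1.1314
Gain = 20 log₁₀(1.1314) ≈ 1.07 dB
∠T = (45.00°) − (0.23°) = 44.77°

1.1 dB, 44.8°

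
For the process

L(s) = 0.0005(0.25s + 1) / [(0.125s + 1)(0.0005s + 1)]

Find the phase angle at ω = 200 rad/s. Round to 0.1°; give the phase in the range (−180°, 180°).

-4.6°

At ω = 200 rad/s:
zero (1 + j200·0.25) = 1 + j50 → |·| ≈ 50.01, ∠ ≈ 88.85°
pole (1 + j200·0.125) = 1 + j25 → |·| ≈ 25.02, ∠ ≈ 87.71°
pole (1 + j200·0.0005) = 1 + j0.1 → |·| ≈ 1.005, ∠ ≈ 5.71°
∠L = (88.85°) − (87.71° + 5.71°) = -4.57°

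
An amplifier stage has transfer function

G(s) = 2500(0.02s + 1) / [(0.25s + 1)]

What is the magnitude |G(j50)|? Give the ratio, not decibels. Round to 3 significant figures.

At ω = 50 rad/s:
zero (1 + j50·0.02) = 1 + j1 → |·| ≈ 1.4142, ∠ ≈ 45.00°
pole (1 + j50·0.25) = 1 + j12.5 → |·| ≈ 12.54, ∠ ≈ 85.43°
|G| = 2500 · 1.4142 / (12.54) ≈ 281.94

282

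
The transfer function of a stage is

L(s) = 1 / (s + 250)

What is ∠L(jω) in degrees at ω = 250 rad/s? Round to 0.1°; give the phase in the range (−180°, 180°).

-45.0°

At s = jω = j250:
pole (s+250): 250 + j250 → |·| = √(250²+250²) = √125000 ≈ 353.55, ∠ = arctan(250/250) ≈ 45.00°
∠L = 0.00° − 45.00° = -45.00°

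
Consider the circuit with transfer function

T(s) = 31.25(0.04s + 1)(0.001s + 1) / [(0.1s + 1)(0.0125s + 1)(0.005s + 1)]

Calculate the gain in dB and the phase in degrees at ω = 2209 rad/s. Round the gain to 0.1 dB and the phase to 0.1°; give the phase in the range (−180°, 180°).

At ω = 2209 rad/s:
zero (1 + j2209·0.04) = 1 + j88.36 → |·| ≈ 88.366, ∠ ≈ 89.35°
zero (1 + j2209·0.001) = 1 + j2.209 → |·| ≈ 2.4248, ∠ ≈ 65.64°
pole (1 + j2209·0.1) = 1 + j220.9 → |·| ≈ 220.9, ∠ ≈ 89.74°
pole (1 + j2209·0.0125) = 1 + j27.6125 → |·| ≈ 27.631, ∠ ≈ 87.93°
pole (1 + j2209·0.005) = 1 + j11.045 → |·| ≈ 11.09, ∠ ≈ 84.83°
|T| = 31.25 · 88.366 · 2.4248 / (220.9 · 27.631 · 11.09) ≈ 0.098921
Gain = 20 log₁₀(0.098921) ≈ -20.09 dB
∠T = (89.35° + 65.64°) − (89.74° + 87.93° + 84.83°) = -107.51°

-20.1 dB, -107.5°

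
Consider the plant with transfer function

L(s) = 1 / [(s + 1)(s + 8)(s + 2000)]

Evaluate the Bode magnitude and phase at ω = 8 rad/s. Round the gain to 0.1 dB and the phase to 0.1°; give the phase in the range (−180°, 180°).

-105.2 dB, -128.1°

At s = jω = j8:
pole (s+1): 1 + j8 → |·| = √(1²+8²) = √65 ≈ 8.0623, ∠ = arctan(8/1) ≈ 82.87°
pole (s+8): 8 + j8 → |·| = √(8²+8²) = √128 ≈ 11.314, ∠ = arctan(8/8) ≈ 45.00°
pole (s+2000): 2000 + j8 → |·| = √(2000²+8²) = √4000064 ≈ 2000, ∠ = arctan(8/2000) ≈ 0.23°
|L| = 1 / 1.8243e+05 ≈ 5.4816e-06
Gain = 20 log₁₀(5.4816e-06) ≈ -105.22 dB
∠L = 0.00° − 128.10° = -128.10°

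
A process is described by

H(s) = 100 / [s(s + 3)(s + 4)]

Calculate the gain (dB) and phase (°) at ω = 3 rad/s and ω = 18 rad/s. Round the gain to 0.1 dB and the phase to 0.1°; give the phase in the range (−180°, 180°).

ω = 3: 3.9 dB, -171.9°; ω = 18: -35.6 dB, 112.0°

At s = jω = j3:
pole (s+3): 3 + j3 → |·| = √(3²+3²) = √18 ≈ 4.2426, ∠ = arctan(3/3) ≈ 45.00°
pole (s+4): 4 + j3 → |·| = √(4²+3²) = √25 ≈ 5, ∠ = arctan(3/4) ≈ 36.87°
pole at origin: |s| = 3, ∠ = 90.00° (in denominator)
|H| = 100 / 63.639 ≈ 1.5714
Gain = 20 log₁₀(1.5714) ≈ 3.93 dB
∠H = 0.00° − 171.87° = -171.87°

At s = jω = j18:
pole (s+3): 3 + j18 → |·| = √(3²+18²) = √333 ≈ 18.248, ∠ = arctan(18/3) ≈ 80.54°
pole (s+4): 4 + j18 → |·| = √(4²+18²) = √340 ≈ 18.439, ∠ = arctan(18/4) ≈ 77.47°
pole at origin: |s| = 18, ∠ = 90.00° (in denominator)
|H| = 100 / 6056.5 ≈ 0.016511
Gain = 20 log₁₀(0.016511) ≈ -35.64 dB
∠H = 0.00° − 248.01° = -248.01° ≡ 111.99° (principal value)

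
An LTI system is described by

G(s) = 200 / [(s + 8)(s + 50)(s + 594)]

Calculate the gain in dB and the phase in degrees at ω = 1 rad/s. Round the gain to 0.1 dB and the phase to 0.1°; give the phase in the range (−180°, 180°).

At s = jω = j1:
pole (s+8): 8 + j1 → |·| = √(8²+1²) = √65 ≈ 8.0623, ∠ = arctan(1/8) ≈ 7.13°
pole (s+50): 50 + j1 → |·| = √(50²+1²) = √2501 ≈ 50.01, ∠ = arctan(1/50) ≈ 1.15°
pole (s+594): 594 + j1 → |·| = √(594²+1²) = √352837 ≈ 594, ∠ = arctan(1/594) ≈ 0.10°
|G| = 200 / 2.395e+05 ≈ 0.00083507
Gain = 20 log₁₀(0.00083507) ≈ -61.57 dB
∠G = 0.00° − 8.38° = -8.38°

-61.6 dB, -8.4°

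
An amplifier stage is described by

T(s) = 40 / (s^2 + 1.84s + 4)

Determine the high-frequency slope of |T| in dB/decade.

-40 dB/decade

Each pole contributes −20 dB/decade at high frequency; each zero contributes +20 dB/decade.
Net: 0 zero(s) − 2 pole(s) → -40 dB/decade.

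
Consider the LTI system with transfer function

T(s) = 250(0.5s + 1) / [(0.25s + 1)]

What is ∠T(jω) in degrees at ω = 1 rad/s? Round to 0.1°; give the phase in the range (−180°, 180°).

12.5°

At ω = 1 rad/s:
zero (1 + j1·0.5) = 1 + j0.5 → |·| ≈ 1.118, ∠ ≈ 26.57°
pole (1 + j1·0.25) = 1 + j0.25 → |·| ≈ 1.0308, ∠ ≈ 14.04°
∠T = (26.57°) − (14.04°) = 12.53°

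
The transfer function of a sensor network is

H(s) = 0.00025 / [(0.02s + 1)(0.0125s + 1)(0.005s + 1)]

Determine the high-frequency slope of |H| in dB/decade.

Each pole contributes −20 dB/decade at high frequency; each zero contributes +20 dB/decade.
Net: 0 zero(s) − 3 pole(s) → -60 dB/decade.

-60 dB/decade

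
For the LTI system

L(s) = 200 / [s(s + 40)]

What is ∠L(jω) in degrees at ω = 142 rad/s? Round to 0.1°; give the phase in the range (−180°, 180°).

At s = jω = j142:
pole (s+40): 40 + j142 → |·| = √(40²+142²) = √21764 ≈ 147.53, ∠ = arctan(142/40) ≈ 74.27°
pole at origin: |s| = 142, ∠ = 90.00° (in denominator)
∠L = 0.00° − 164.27° = -164.27°

-164.3°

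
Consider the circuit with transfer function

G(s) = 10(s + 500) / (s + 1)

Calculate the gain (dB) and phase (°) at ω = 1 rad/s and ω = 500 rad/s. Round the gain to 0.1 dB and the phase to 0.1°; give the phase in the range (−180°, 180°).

At s = jω = j1:
zero (s+500): 500 + j1 → |·| = √(500²+1²) = √250001 ≈ 500, ∠ = arctan(1/500) ≈ 0.11°
pole (s+1): 1 + j1 → |·| = √(1²+1²) = √2 ≈ 1.4142, ∠ = arctan(1/1) ≈ 45.00°
|G| = 10 · 500 / 1.4142 ≈ 3535.6
Gain = 20 log₁₀(3535.6) ≈ 70.97 dB
∠G = 0.11° − 45.00° = -44.89°

At s = jω = j500:
zero (s+500): 500 + j500 → |·| = √(500²+500²) = √500000 ≈ 707.11, ∠ = arctan(500/500) ≈ 45.00°
pole (s+1): 1 + j500 → |·| = √(1²+500²) = √250001 ≈ 500, ∠ = arctan(500/1) ≈ 89.89°
|G| = 10 · 707.11 / 500 ≈ 14.142
Gain = 20 log₁₀(14.142) ≈ 23.01 dB
∠G = 45.00° − 89.89° = -44.89°

ω = 1: 71.0 dB, -44.9°; ω = 500: 23.0 dB, -44.9°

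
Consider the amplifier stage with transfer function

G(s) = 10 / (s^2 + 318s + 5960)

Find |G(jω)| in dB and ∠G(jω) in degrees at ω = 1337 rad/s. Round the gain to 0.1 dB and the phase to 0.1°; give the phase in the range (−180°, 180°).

Substitute s = j1337:
Numerator: 10 = 10 + j0
Denominator: (j1337)^2 + 318(j1337) + 5960 = -1781609 + j425166
|N| = √(10² + 0²) ≈ 10, ∠N ≈ 0.00°
|D| = √(1781609² + 425166²) ≈ 1.8316e+06, ∠D ≈ 166.58°
|G| = 10 / 1.8316e+06 ≈ 5.4597e-06
Gain = 20 log₁₀(5.4597e-06) ≈ -105.26 dB
∠G = 0.00° − 166.58° = -166.58°

-105.3 dB, -166.6°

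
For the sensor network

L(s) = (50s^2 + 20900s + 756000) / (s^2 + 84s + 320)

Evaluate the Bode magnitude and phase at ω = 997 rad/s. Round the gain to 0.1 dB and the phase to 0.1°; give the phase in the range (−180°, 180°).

34.5 dB, -18.2°

Substitute s = j997:
Numerator: 50(j997)^2 + 20900(j997) + 756000 = -48944450 + j20837300
Denominator: (j997)^2 + 84(j997) + 320 = -993689 + j83748
|N| = √(48944450² + 20837300²) ≈ 5.3195e+07, ∠N ≈ 156.94°
|D| = √(993689² + 83748²) ≈ 9.9721e+05, ∠D ≈ 175.18°
|L| = 5.3195e+07 / 9.9721e+05 ≈ 53.344
Gain = 20 log₁₀(53.344) ≈ 34.54 dB
∠L = 156.94° − 175.18° = -18.24°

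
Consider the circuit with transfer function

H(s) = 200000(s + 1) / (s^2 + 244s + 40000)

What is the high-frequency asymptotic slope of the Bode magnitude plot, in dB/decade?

Each pole contributes −20 dB/decade at high frequency; each zero contributes +20 dB/decade.
Net: 1 zero(s) − 2 pole(s) → -20 dB/decade.

-20 dB/decade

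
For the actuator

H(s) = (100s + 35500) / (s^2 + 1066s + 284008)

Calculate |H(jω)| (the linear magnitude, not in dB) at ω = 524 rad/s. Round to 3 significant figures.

0.113

Substitute s = j524:
Numerator: 100(j524) + 35500 = 35500 + j52400
Denominator: (j524)^2 + 1066(j524) + 284008 = 9432 + j558584
|N| = √(35500² + 52400²) ≈ 63293, ∠N ≈ 55.88°
|D| = √(9432² + 558584²) ≈ 5.5866e+05, ∠D ≈ 89.03°
|H| = 63293 / 5.5866e+05 ≈ 0.11329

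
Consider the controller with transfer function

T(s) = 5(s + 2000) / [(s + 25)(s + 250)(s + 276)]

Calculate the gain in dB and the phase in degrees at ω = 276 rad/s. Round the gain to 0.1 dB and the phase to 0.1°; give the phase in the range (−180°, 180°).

-72.0 dB, -169.8°

At s = jω = j276:
zero (s+2000): 2000 + j276 → |·| = √(2000²+276²) = √4076176 ≈ 2019, ∠ = arctan(276/2000) ≈ 7.86°
pole (s+25): 25 + j276 → |·| = √(25²+276²) = √76801 ≈ 277.13, ∠ = arctan(276/25) ≈ 84.82°
pole (s+250): 250 + j276 → |·| = √(250²+276²) = √138676 ≈ 372.39, ∠ = arctan(276/250) ≈ 47.83°
pole (s+276): 276 + j276 → |·| = √(276²+276²) = √152352 ≈ 390.32, ∠ = arctan(276/276) ≈ 45.00°
|T| = 5 · 2019 / 4.0281e+07 ≈ 0.00025061
Gain = 20 log₁₀(0.00025061) ≈ -72.02 dB
∠T = 7.86° − 177.65° = -169.79°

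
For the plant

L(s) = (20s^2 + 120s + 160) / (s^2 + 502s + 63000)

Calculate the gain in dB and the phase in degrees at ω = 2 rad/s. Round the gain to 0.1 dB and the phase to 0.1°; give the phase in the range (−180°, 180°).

-47.9 dB, 70.7°

Substitute s = j2:
Numerator: 20(j2)^2 + 120(j2) + 160 = 80 + j240
Denominator: (j2)^2 + 502(j2) + 63000 = 62996 + j1004
|N| = √(80² + 240²) ≈ 252.98, ∠N ≈ 71.57°
|D| = √(62996² + 1004²) ≈ 63004, ∠D ≈ 0.91°
|L| = 252.98 / 63004 ≈ 0.0040153
Gain = 20 log₁₀(0.0040153) ≈ -47.93 dB
∠L = 71.57° − 0.91° = 70.66°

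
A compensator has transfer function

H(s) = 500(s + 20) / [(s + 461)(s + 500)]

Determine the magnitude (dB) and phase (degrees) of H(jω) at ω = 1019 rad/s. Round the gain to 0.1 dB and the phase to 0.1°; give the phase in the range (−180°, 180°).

-7.9 dB, -40.6°

At s = jω = j1019:
zero (s+20): 20 + j1019 → |·| = √(20²+1019²) = √1038761 ≈ 1019.2, ∠ = arctan(1019/20) ≈ 88.88°
pole (s+461): 461 + j1019 → |·| = √(461²+1019²) = √1250882 ≈ 1118.4, ∠ = arctan(1019/461) ≈ 65.66°
pole (s+500): 500 + j1019 → |·| = √(500²+1019²) = √1288361 ≈ 1135.1, ∠ = arctan(1019/500) ≈ 63.86°
|H| = 500 · 1019.2 / 1.2695e+06 ≈ 0.40142
Gain = 20 log₁₀(0.40142) ≈ -7.93 dB
∠H = 88.88° − 129.52° = -40.64°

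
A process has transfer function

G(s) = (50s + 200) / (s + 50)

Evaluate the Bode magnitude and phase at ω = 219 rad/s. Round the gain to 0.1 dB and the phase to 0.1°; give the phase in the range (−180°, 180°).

33.8 dB, 11.8°

Substitute s = j219:
Numerator: 50(j219) + 200 = 200 + j10950
Denominator: (j219) + 50 = 50 + j219
|N| = √(200² + 10950²) ≈ 10952, ∠N ≈ 88.95°
|D| = √(50² + 219²) ≈ 224.64, ∠D ≈ 77.14°
|G| = 10952 / 224.64 ≈ 48.754
Gain = 20 log₁₀(48.754) ≈ 33.76 dB
∠G = 88.95° − 77.14° = 11.81°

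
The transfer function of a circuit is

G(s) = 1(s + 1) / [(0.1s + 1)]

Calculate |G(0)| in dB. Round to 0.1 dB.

G(0) = 1 · 1 / 1 = 1
20 log₁₀(1) ≈ 0.00 dB

0.0 dB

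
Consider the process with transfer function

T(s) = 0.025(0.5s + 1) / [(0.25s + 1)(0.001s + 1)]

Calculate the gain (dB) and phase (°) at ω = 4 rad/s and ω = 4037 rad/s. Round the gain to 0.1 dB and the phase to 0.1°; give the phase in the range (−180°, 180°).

ω = 4: -28.1 dB, 18.2°; ω = 4037: -38.4 dB, -76.1°

At ω = 4 rad/s:
zero (1 + j4·0.5) = 1 + j2 → |·| ≈ 2.2361, ∠ ≈ 63.43°
pole (1 + j4·0.25) = 1 + j1 → |·| ≈ 1.4142, ∠ ≈ 45.00°
pole (1 + j4·0.001) = 1 + j0.004 → |·| ≈ 1, ∠ ≈ 0.23°
|T| = 0.025 · 2.2361 / (1.4142 · 1) ≈ 0.039529
Gain = 20 log₁₀(0.039529) ≈ -28.06 dB
∠T = (63.43°) − (45.00° + 0.23°) = 18.20°

At ω = 4037 rad/s:
zero (1 + j4037·0.5) = 1 + j2018.5 → |·| ≈ 2018.5, ∠ ≈ 89.97°
pole (1 + j4037·0.25) = 1 + j1009.25 → |·| ≈ 1009.3, ∠ ≈ 89.94°
pole (1 + j4037·0.001) = 1 + j4.037 → |·| ≈ 4.159, ∠ ≈ 76.09°
|T| = 0.025 · 2018.5 / (1009.3 · 4.159) ≈ 0.012022
Gain = 20 log₁₀(0.012022) ≈ -38.40 dB
∠T = (89.97°) − (89.94° + 76.09°) = -76.06°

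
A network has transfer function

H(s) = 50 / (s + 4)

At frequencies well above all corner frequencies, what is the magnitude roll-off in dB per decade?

-20 dB/decade

Each pole contributes −20 dB/decade at high frequency; each zero contributes +20 dB/decade.
Net: 0 zero(s) − 1 pole(s) → -20 dB/decade.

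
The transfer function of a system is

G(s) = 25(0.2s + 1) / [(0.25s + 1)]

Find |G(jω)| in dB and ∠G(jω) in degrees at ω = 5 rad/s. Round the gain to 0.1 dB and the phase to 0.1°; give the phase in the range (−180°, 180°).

26.9 dB, -6.3°

At ω = 5 rad/s:
zero (1 + j5·0.2) = 1 + j1 → |·| ≈ 1.4142, ∠ ≈ 45.00°
pole (1 + j5·0.25) = 1 + j1.25 → |·| ≈ 1.6008, ∠ ≈ 51.34°
|G| = 25 · 1.4142 / (1.6008) ≈ 22.086
Gain = 20 log₁₀(22.086) ≈ 26.88 dB
∠G = (45.00°) − (51.34°) = -6.34°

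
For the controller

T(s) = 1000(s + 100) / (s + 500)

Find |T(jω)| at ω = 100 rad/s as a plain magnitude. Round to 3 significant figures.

277

At s = jω = j100:
zero (s+100): 100 + j100 → |·| = √(100²+100²) = √20000 ≈ 141.42, ∠ = arctan(100/100) ≈ 45.00°
pole (s+500): 500 + j100 → |·| = √(500²+100²) = √260000 ≈ 509.9, ∠ = arctan(100/500) ≈ 11.31°
|T| = 1000 · 141.42 / 509.9 ≈ 277.35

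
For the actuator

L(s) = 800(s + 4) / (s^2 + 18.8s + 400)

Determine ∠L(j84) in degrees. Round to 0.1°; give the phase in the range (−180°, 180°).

At s = jω = j84:
zero (s+4): 4 + j84 → |·| = √(4²+84²) = √7072 ≈ 84.095, ∠ = arctan(84/4) ≈ 87.27°
quadratic: (j84)² + 18.8·j84 + 400 = -6656 + j1579.2 → |·| ≈ 6840.8, ∠ ≈ 166.65°
∠L = 87.27° − 166.65° = -79.38°

-79.4°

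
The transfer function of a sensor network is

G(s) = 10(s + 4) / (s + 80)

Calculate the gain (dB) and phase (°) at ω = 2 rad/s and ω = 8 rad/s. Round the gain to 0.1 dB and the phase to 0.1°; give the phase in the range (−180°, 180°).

At s = jω = j2:
zero (s+4): 4 + j2 → |·| = √(4²+2²) = √20 ≈ 4.4721, ∠ = arctan(2/4) ≈ 26.57°
pole (s+80): 80 + j2 → |·| = √(80²+2²) = √6404 ≈ 80.025, ∠ = arctan(2/80) ≈ 1.43°
|G| = 10 · 4.4721 / 80.025 ≈ 0.55884
Gain = 20 log₁₀(0.55884) ≈ -5.05 dB
∠G = 26.57° − 1.43° = 25.14°

At s = jω = j8:
zero (s+4): 4 + j8 → |·| = √(4²+8²) = √80 ≈ 8.9443, ∠ = arctan(8/4) ≈ 63.43°
pole (s+80): 80 + j8 → |·| = √(80²+8²) = √6464 ≈ 80.399, ∠ = arctan(8/80) ≈ 5.71°
|G| = 10 · 8.9443 / 80.399 ≈ 1.1125
Gain = 20 log₁₀(1.1125) ≈ 0.93 dB
∠G = 63.43° − 5.71° = 57.72°

ω = 2: -5.1 dB, 25.1°; ω = 8: 0.9 dB, 57.7°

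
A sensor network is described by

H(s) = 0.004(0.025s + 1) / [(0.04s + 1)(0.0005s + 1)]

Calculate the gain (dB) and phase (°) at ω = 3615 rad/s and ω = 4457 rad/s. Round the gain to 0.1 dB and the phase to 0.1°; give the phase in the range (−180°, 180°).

ω = 3615: -58.3 dB, -61.3°; ω = 4457: -59.8 dB, -66.0°

At ω = 3615 rad/s:
zero (1 + j3615·0.025) = 1 + j90.375 → |·| ≈ 90.381, ∠ ≈ 89.37°
pole (1 + j3615·0.04) = 1 + j144.6 → |·| ≈ 144.6, ∠ ≈ 89.60°
pole (1 + j3615·0.0005) = 1 + j1.8075 → |·| ≈ 2.0657, ∠ ≈ 61.05°
|H| = 0.004 · 90.381 / (144.6 · 2.0657) ≈ 0.0012103
Gain = 20 log₁₀(0.0012103) ≈ -58.34 dB
∠H = (89.37°) − (89.60° + 61.05°) = -61.28°

At ω = 4457 rad/s:
zero (1 + j4457·0.025) = 1 + j111.425 → |·| ≈ 111.43, ∠ ≈ 89.49°
pole (1 + j4457·0.04) = 1 + j178.28 → |·| ≈ 178.28, ∠ ≈ 89.68°
pole (1 + j4457·0.0005) = 1 + j2.2285 → |·| ≈ 2.4426, ∠ ≈ 65.83°
|H| = 0.004 · 111.43 / (178.28 · 2.4426) ≈ 0.0010235
Gain = 20 log₁₀(0.0010235) ≈ -59.80 dB
∠H = (89.49°) − (89.68° + 65.83°) = -66.02°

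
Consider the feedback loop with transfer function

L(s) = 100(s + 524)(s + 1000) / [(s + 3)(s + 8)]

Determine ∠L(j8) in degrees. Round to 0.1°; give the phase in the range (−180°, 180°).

At s = jω = j8:
zero (s+524): 524 + j8 → |·| = √(524²+8²) = √274640 ≈ 524.06, ∠ = arctan(8/524) ≈ 0.87°
zero (s+1000): 1000 + j8 → |·| = √(1000²+8²) = √1000064 ≈ 1000, ∠ = arctan(8/1000) ≈ 0.46°
pole (s+3): 3 + j8 → |·| = √(3²+8²) = √73 ≈ 8.544, ∠ = arctan(8/3) ≈ 69.44°
pole (s+8): 8 + j8 → |·| = √(8²+8²) = √128 ≈ 11.314, ∠ = arctan(8/8) ≈ 45.00°
∠L = 1.33° − 114.44° = -113.11°

-113.1°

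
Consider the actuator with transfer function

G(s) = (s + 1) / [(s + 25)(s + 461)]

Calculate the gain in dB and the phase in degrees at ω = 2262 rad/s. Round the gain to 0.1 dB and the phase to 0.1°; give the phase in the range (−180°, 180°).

At s = jω = j2262:
zero (s+1): 1 + j2262 → |·| = √(1²+2262²) = √5116645 ≈ 2262, ∠ = arctan(2262/1) ≈ 89.97°
pole (s+25): 25 + j2262 → |·| = √(25²+2262²) = √5117269 ≈ 2262.1, ∠ = arctan(2262/25) ≈ 89.37°
pole (s+461): 461 + j2262 → |·| = √(461²+2262²) = √5329165 ≈ 2308.5, ∠ = arctan(2262/461) ≈ 78.48°
|G| = 1 · 2262 / 5.2221e+06 ≈ 0.00043316
Gain = 20 log₁₀(0.00043316) ≈ -67.27 dB
∠G = 89.97° − 167.85° = -77.88°

-67.3 dB, -77.9°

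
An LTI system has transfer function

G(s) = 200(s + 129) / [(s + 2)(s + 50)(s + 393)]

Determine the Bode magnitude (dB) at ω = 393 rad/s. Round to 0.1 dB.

-60.4 dB

At s = jω = j393:
zero (s+129): 129 + j393 → |·| = √(129²+393²) = √171090 ≈ 413.63, ∠ = arctan(393/129) ≈ 71.83°
pole (s+2): 2 + j393 → |·| = √(2²+393²) = √154453 ≈ 393.01, ∠ = arctan(393/2) ≈ 89.71°
pole (s+50): 50 + j393 → |·| = √(50²+393²) = √156949 ≈ 396.17, ∠ = arctan(393/50) ≈ 82.75°
pole (s+393): 393 + j393 → |·| = √(393²+393²) = √308898 ≈ 555.79, ∠ = arctan(393/393) ≈ 45.00°
|G| = 200 · 413.63 / 8.6536e+07 ≈ 0.00095597
Gain = 20 log₁₀(0.00095597) ≈ -60.39 dB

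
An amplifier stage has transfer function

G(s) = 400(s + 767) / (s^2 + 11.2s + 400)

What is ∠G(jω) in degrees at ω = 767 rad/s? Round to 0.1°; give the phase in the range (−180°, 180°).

At s = jω = j767:
zero (s+767): 767 + j767 → |·| = √(767²+767²) = √1176578 ≈ 1084.7, ∠ = arctan(767/767) ≈ 45.00°
quadratic: (j767)² + 11.2·j767 + 400 = -587889 + j8590.4 → |·| ≈ 5.8795e+05, ∠ ≈ 179.16°
∠G = 45.00° − 179.16° = -134.16°

-134.2°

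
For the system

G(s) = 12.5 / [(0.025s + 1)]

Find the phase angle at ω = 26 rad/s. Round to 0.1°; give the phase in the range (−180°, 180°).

At ω = 26 rad/s:
pole (1 + j26·0.025) = 1 + j0.65 → |·| ≈ 1.1927, ∠ ≈ 33.02°
∠G = (0°) − (33.02°) = -33.02°

-33.0°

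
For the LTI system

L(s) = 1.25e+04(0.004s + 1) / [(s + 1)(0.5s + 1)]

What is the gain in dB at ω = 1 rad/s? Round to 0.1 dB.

At ω = 1 rad/s:
zero (1 + j1·0.004) = 1 + j0.004 → |·| ≈ 1, ∠ ≈ 0.23°
pole (1 + j1·1) = 1 + j1 → |·| ≈ 1.4142, ∠ ≈ 45.00°
pole (1 + j1·0.5) = 1 + j0.5 → |·| ≈ 1.118, ∠ ≈ 26.57°
|L| = 1.25e+04 · 1 / (1.4142 · 1.118) ≈ 7906
Gain = 20 log₁₀(7906) ≈ 77.96 dB

78.0 dB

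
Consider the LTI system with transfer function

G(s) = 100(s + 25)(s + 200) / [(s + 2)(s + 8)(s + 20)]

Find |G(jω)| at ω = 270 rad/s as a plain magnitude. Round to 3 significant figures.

At s = jω = j270:
zero (s+25): 25 + j270 → |·| = √(25²+270²) = √73525 ≈ 271.15, ∠ = arctan(270/25) ≈ 84.71°
zero (s+200): 200 + j270 → |·| = √(200²+270²) = √112900 ≈ 336.01, ∠ = arctan(270/200) ≈ 53.47°
pole (s+2): 2 + j270 → |·| = √(2²+270²) = √72904 ≈ 270.01, ∠ = arctan(270/2) ≈ 89.58°
pole (s+8): 8 + j270 → |·| = √(8²+270²) = √72964 ≈ 270.12, ∠ = arctan(270/8) ≈ 88.30°
pole (s+20): 20 + j270 → |·| = √(20²+270²) = √73300 ≈ 270.74, ∠ = arctan(270/20) ≈ 85.76°
|G| = 100 · 91109 / 1.9746e+07 ≈ 0.4614

0.461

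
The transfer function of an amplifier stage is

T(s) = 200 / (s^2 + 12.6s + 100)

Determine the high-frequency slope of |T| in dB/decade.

Each pole contributes −20 dB/decade at high frequency; each zero contributes +20 dB/decade.
Net: 0 zero(s) − 2 pole(s) → -40 dB/decade.

-40 dB/decade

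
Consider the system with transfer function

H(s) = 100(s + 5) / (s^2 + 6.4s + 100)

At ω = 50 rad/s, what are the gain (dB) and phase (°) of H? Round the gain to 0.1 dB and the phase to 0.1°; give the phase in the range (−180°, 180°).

6.3 dB, -88.1°

At s = jω = j50:
zero (s+5): 5 + j50 → |·| = √(5²+50²) = √2525 ≈ 50.249, ∠ = arctan(50/5) ≈ 84.29°
quadratic: (j50)² + 6.4·j50 + 100 = -2400 + j320 → |·| ≈ 2421.2, ∠ ≈ 172.41°
|H| = 100 · 50.249 / 2421.2 ≈ 2.0754
Gain = 20 log₁₀(2.0754) ≈ 6.34 dB
∠H = 84.29° − 172.41° = -88.12°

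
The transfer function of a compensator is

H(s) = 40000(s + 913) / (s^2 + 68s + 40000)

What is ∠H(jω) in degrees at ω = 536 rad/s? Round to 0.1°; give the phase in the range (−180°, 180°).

At s = jω = j536:
zero (s+913): 913 + j536 → |·| = √(913²+536²) = √1120865 ≈ 1058.7, ∠ = arctan(536/913) ≈ 30.42°
quadratic: (j536)² + 68·j536 + 40000 = -247296 + j36448 → |·| ≈ 2.4997e+05, ∠ ≈ 171.62°
∠H = 30.42° − 171.62° = -141.20°

-141.2°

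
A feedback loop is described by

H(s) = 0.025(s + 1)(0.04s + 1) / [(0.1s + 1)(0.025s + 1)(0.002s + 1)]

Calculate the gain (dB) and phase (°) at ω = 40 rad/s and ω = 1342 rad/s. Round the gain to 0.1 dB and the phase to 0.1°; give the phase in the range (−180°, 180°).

ω = 40: -9.8 dB, 21.0°; ω = 1342: -17.1 dB, -68.5°

At ω = 40 rad/s:
zero (1 + j40·1) = 1 + j40 → |·| ≈ 40.012, ∠ ≈ 88.57°
zero (1 + j40·0.04) = 1 + j1.6 → |·| ≈ 1.8868, ∠ ≈ 57.99°
pole (1 + j40·0.1) = 1 + j4 → |·| ≈ 4.1231, ∠ ≈ 75.96°
pole (1 + j40·0.025) = 1 + j1 → |·| ≈ 1.4142, ∠ ≈ 45.00°
pole (1 + j40·0.002) = 1 + j0.08 → |·| ≈ 1.0032, ∠ ≈ 4.57°
|H| = 0.025 · 40.012 · 1.8868 / (4.1231 · 1.4142 · 1.0032) ≈ 0.32265
Gain = 20 log₁₀(0.32265) ≈ -9.83 dB
∠H = (88.57° + 57.99°) − (75.96° + 45.00° + 4.57°) = 21.03°

At ω = 1342 rad/s:
zero (1 + j1342·1) = 1 + j1342 → |·| ≈ 1342, ∠ ≈ 89.96°
zero (1 + j1342·0.04) = 1 + j53.68 → |·| ≈ 53.689, ∠ ≈ 88.93°
pole (1 + j1342·0.1) = 1 + j134.2 → |·| ≈ 134.2, ∠ ≈ 89.57°
pole (1 + j1342·0.025) = 1 + j33.55 → |·| ≈ 33.565, ∠ ≈ 88.29°
pole (1 + j1342·0.002) = 1 + j2.684 → |·| ≈ 2.8642, ∠ ≈ 69.57°
|H| = 0.025 · 1342 · 53.689 / (134.2 · 33.565 · 2.8642) ≈ 0.13962
Gain = 20 log₁₀(0.13962) ≈ -17.10 dB
∠H = (89.96° + 88.93°) − (89.57° + 88.29° + 69.57°) = -68.54°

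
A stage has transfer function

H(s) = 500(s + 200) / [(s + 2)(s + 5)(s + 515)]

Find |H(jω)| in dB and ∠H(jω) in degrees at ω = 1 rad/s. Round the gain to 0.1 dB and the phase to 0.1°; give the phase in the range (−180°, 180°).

At s = jω = j1:
zero (s+200): 200 + j1 → |·| = √(200²+1²) = √40001 ≈ 200, ∠ = arctan(1/200) ≈ 0.29°
pole (s+2): 2 + j1 → |·| = √(2²+1²) = √5 ≈ 2.2361, ∠ = arctan(1/2) ≈ 26.57°
pole (s+5): 5 + j1 → |·| = √(5²+1²) = √26 ≈ 5.099, ∠ = arctan(1/5) ≈ 11.31°
pole (s+515): 515 + j1 → |·| = √(515²+1²) = √265226 ≈ 515, ∠ = arctan(1/515) ≈ 0.11°
|H| = 500 · 200 / 5872 ≈ 17.03
Gain = 20 log₁₀(17.03) ≈ 24.62 dB
∠H = 0.29° − 37.99° = -37.70°

24.6 dB, -37.7°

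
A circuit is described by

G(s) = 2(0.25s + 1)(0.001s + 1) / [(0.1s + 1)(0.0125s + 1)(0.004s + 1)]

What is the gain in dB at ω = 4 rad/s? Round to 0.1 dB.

8.4 dB

At ω = 4 rad/s:
zero (1 + j4·0.25) = 1 + j1 → |·| ≈ 1.4142, ∠ ≈ 45.00°
zero (1 + j4·0.001) = 1 + j0.004 → |·| ≈ 1, ∠ ≈ 0.23°
pole (1 + j4·0.1) = 1 + j0.4 → |·| ≈ 1.077, ∠ ≈ 21.80°
pole (1 + j4·0.0125) = 1 + j0.05 → |·| ≈ 1.0012, ∠ ≈ 2.86°
pole (1 + j4·0.004) = 1 + j0.016 → |·| ≈ 1.0001, ∠ ≈ 0.92°
|G| = 2 · 1.4142 · 1 / (1.077 · 1.0012 · 1.0001) ≈ 2.6228
Gain = 20 log₁₀(2.6228) ≈ 8.38 dB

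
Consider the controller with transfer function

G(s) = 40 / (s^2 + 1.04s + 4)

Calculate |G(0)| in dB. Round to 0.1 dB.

20.0 dB

G(0) = 40 / 4 = 10
20 log₁₀(10) ≈ 20.00 dB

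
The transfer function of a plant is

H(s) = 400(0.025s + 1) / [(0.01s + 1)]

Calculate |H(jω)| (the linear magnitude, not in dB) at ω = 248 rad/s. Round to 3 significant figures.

939

At ω = 248 rad/s:
zero (1 + j248·0.025) = 1 + j6.2 → |·| ≈ 6.2801, ∠ ≈ 80.84°
pole (1 + j248·0.01) = 1 + j2.48 → |·| ≈ 2.674, ∠ ≈ 68.04°
|H| = 400 · 6.2801 / (2.674) ≈ 939.43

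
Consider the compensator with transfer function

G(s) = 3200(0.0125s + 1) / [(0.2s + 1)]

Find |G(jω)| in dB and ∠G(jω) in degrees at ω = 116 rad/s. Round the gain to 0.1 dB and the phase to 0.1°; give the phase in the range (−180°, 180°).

At ω = 116 rad/s:
zero (1 + j116·0.0125) = 1 + j1.45 → |·| ≈ 1.7614, ∠ ≈ 55.41°
pole (1 + j116·0.2) = 1 + j23.2 → |·| ≈ 23.222, ∠ ≈ 87.53°
|G| = 3200 · 1.7614 / (23.222) ≈ 242.72
Gain = 20 log₁₀(242.72) ≈ 47.70 dB
∠G = (55.41°) − (87.53°) = -32.12°

47.7 dB, -32.1°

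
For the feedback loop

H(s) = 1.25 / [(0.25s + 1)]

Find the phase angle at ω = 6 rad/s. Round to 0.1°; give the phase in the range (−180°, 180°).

-56.3°

At ω = 6 rad/s:
pole (1 + j6·0.25) = 1 + j1.5 → |·| ≈ 1.8028, ∠ ≈ 56.31°
∠H = (0°) − (56.31°) = -56.31°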